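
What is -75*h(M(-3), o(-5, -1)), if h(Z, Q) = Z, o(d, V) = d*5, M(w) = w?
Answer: 225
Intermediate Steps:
o(d, V) = 5*d
-75*h(M(-3), o(-5, -1)) = -75*(-3) = 225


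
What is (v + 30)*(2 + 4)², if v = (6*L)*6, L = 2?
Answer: 3672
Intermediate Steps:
v = 72 (v = (6*2)*6 = 12*6 = 72)
(v + 30)*(2 + 4)² = (72 + 30)*(2 + 4)² = 102*6² = 102*36 = 3672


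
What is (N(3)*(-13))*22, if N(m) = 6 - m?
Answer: -858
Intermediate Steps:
(N(3)*(-13))*22 = ((6 - 1*3)*(-13))*22 = ((6 - 3)*(-13))*22 = (3*(-13))*22 = -39*22 = -858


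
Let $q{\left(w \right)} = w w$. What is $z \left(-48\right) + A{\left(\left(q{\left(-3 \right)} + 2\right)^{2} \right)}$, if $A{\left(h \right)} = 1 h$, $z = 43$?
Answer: $-1943$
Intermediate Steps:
$q{\left(w \right)} = w^{2}$
$A{\left(h \right)} = h$
$z \left(-48\right) + A{\left(\left(q{\left(-3 \right)} + 2\right)^{2} \right)} = 43 \left(-48\right) + \left(\left(-3\right)^{2} + 2\right)^{2} = -2064 + \left(9 + 2\right)^{2} = -2064 + 11^{2} = -2064 + 121 = -1943$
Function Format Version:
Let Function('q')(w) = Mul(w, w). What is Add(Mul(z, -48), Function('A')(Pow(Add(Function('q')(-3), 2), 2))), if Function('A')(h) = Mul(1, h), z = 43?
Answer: -1943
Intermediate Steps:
Function('q')(w) = Pow(w, 2)
Function('A')(h) = h
Add(Mul(z, -48), Function('A')(Pow(Add(Function('q')(-3), 2), 2))) = Add(Mul(43, -48), Pow(Add(Pow(-3, 2), 2), 2)) = Add(-2064, Pow(Add(9, 2), 2)) = Add(-2064, Pow(11, 2)) = Add(-2064, 121) = -1943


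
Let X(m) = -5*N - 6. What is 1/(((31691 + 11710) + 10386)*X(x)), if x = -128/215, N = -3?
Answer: 1/484083 ≈ 2.0658e-6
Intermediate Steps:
x = -128/215 (x = -128*1/215 = -128/215 ≈ -0.59535)
X(m) = 9 (X(m) = -5*(-3) - 6 = 15 - 6 = 9)
1/(((31691 + 11710) + 10386)*X(x)) = 1/(((31691 + 11710) + 10386)*9) = (1/9)/(43401 + 10386) = (1/9)/53787 = (1/53787)*(1/9) = 1/484083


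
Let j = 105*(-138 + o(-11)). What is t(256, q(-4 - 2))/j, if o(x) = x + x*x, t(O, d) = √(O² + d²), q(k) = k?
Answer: -13*√97/1470 ≈ -0.087099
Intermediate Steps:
o(x) = x + x²
j = -2940 (j = 105*(-138 - 11*(1 - 11)) = 105*(-138 - 11*(-10)) = 105*(-138 + 110) = 105*(-28) = -2940)
t(256, q(-4 - 2))/j = √(256² + (-4 - 2)²)/(-2940) = √(65536 + (-6)²)*(-1/2940) = √(65536 + 36)*(-1/2940) = √65572*(-1/2940) = (26*√97)*(-1/2940) = -13*√97/1470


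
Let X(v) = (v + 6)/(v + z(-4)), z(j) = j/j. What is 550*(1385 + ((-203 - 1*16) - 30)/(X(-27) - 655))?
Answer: 12960166450/17009 ≈ 7.6196e+5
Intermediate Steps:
z(j) = 1
X(v) = (6 + v)/(1 + v) (X(v) = (v + 6)/(v + 1) = (6 + v)/(1 + v))
550*(1385 + ((-203 - 1*16) - 30)/(X(-27) - 655)) = 550*(1385 + ((-203 - 1*16) - 30)/((6 - 27)/(1 - 27) - 655)) = 550*(1385 + ((-203 - 16) - 30)/(-21/(-26) - 655)) = 550*(1385 + (-219 - 30)/(-1/26*(-21) - 655)) = 550*(1385 - 249/(21/26 - 655)) = 550*(1385 - 249/(-17009/26)) = 550*(1385 - 249*(-26/17009)) = 550*(1385 + 6474/17009) = 550*(23563939/17009) = 12960166450/17009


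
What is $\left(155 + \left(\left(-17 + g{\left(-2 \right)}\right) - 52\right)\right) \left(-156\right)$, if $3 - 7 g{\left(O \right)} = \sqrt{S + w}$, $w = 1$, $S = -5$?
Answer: $- \frac{94380}{7} + \frac{312 i}{7} \approx -13483.0 + 44.571 i$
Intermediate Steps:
$g{\left(O \right)} = \frac{3}{7} - \frac{2 i}{7}$ ($g{\left(O \right)} = \frac{3}{7} - \frac{\sqrt{-5 + 1}}{7} = \frac{3}{7} - \frac{\sqrt{-4}}{7} = \frac{3}{7} - \frac{2 i}{7}$)
$\left(155 + \left(\left(-17 + g{\left(-2 \right)}\right) - 52\right)\right) \left(-156\right) = \left(155 - \left(\frac{480}{7} + \frac{2 i}{7}\right)\right) \left(-156\right) = \left(\frac{605}{7} - \frac{2 i}{7}\right) \left(-156\right) = - \frac{94380}{7} + \frac{312 i}{7}$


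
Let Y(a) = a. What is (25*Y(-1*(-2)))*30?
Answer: 1500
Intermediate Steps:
(25*Y(-1*(-2)))*30 = (25*(-1*(-2)))*30 = (25*2)*30 = 50*30 = 1500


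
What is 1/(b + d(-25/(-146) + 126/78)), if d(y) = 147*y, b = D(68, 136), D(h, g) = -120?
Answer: 1898/270717 ≈ 0.0070110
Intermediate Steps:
b = -120
1/(b + d(-25/(-146) + 126/78)) = 1/(-120 + 147*(-25/(-146) + 126/78)) = 1/(-120 + 147*(-25*(-1/146) + 126*(1/78))) = 1/(-120 + 147*(25/146 + 21/13)) = 1/(-120 + 147*(3391/1898)) = 1/(-120 + 498477/1898) = 1/(270717/1898) = 1898/270717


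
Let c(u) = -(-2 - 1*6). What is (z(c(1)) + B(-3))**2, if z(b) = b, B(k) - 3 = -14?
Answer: 9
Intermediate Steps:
c(u) = 8 (c(u) = -(-2 - 6) = -1*(-8) = 8)
B(k) = -11 (B(k) = 3 - 14 = -11)
(z(c(1)) + B(-3))**2 = (8 - 11)**2 = (-3)**2 = 9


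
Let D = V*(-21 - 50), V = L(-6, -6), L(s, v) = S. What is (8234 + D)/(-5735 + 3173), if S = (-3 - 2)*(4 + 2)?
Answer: -5182/1281 ≈ -4.0453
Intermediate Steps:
S = -30 (S = -5*6 = -30)
L(s, v) = -30
V = -30
D = 2130 (D = -30*(-21 - 50) = -30*(-71) = 2130)
(8234 + D)/(-5735 + 3173) = (8234 + 2130)/(-5735 + 3173) = 10364/(-2562) = 10364*(-1/2562) = -5182/1281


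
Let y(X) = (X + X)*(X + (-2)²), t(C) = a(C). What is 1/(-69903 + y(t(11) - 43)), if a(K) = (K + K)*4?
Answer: -1/65493 ≈ -1.5269e-5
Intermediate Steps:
a(K) = 8*K (a(K) = (2*K)*4 = 8*K)
t(C) = 8*C
y(X) = 2*X*(4 + X) (y(X) = (2*X)*(X + 4) = (2*X)*(4 + X) = 2*X*(4 + X))
1/(-69903 + y(t(11) - 43)) = 1/(-69903 + 2*(8*11 - 43)*(4 + (8*11 - 43))) = 1/(-69903 + 2*(88 - 43)*(4 + (88 - 43))) = 1/(-69903 + 2*45*(4 + 45)) = 1/(-69903 + 2*45*49) = 1/(-69903 + 4410) = 1/(-65493) = -1/65493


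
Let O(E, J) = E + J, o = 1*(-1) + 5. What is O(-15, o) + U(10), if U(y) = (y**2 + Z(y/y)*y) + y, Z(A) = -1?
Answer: 89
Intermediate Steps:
U(y) = y**2 (U(y) = (y**2 - y) + y = y**2)
o = 4 (o = -1 + 5 = 4)
O(-15, o) + U(10) = (-15 + 4) + 10**2 = -11 + 100 = 89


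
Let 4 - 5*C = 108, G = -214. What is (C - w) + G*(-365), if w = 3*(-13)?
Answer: 390641/5 ≈ 78128.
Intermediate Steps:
C = -104/5 (C = 4/5 - 1/5*108 = 4/5 - 108/5 = -104/5 ≈ -20.800)
w = -39
(C - w) + G*(-365) = (-104/5 - 1*(-39)) - 214*(-365) = (-104/5 + 39) + 78110 = 91/5 + 78110 = 390641/5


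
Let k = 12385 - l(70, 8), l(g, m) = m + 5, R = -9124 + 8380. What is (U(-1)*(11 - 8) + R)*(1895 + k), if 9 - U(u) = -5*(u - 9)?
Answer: -12369489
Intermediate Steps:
R = -744
l(g, m) = 5 + m
U(u) = -36 + 5*u (U(u) = 9 - (-5)*(u - 9) = 9 - (-5)*(-9 + u) = 9 - (45 - 5*u) = 9 + (-45 + 5*u) = -36 + 5*u)
k = 12372 (k = 12385 - (5 + 8) = 12385 - 1*13 = 12385 - 13 = 12372)
(U(-1)*(11 - 8) + R)*(1895 + k) = ((-36 + 5*(-1))*(11 - 8) - 744)*(1895 + 12372) = ((-36 - 5)*3 - 744)*14267 = (-41*3 - 744)*14267 = (-123 - 744)*14267 = -867*14267 = -12369489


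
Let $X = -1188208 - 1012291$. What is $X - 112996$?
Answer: $-2313495$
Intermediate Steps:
$X = -2200499$
$X - 112996 = -2200499 - 112996 = -2313495$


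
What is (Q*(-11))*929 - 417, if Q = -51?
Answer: 520752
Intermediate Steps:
(Q*(-11))*929 - 417 = -51*(-11)*929 - 417 = 561*929 - 417 = 521169 - 417 = 520752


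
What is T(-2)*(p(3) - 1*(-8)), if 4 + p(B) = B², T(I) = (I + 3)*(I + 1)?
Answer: -13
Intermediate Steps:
T(I) = (1 + I)*(3 + I) (T(I) = (3 + I)*(1 + I) = (1 + I)*(3 + I))
p(B) = -4 + B²
T(-2)*(p(3) - 1*(-8)) = (3 + (-2)² + 4*(-2))*((-4 + 3²) - 1*(-8)) = (3 + 4 - 8)*((-4 + 9) + 8) = -(5 + 8) = -1*13 = -13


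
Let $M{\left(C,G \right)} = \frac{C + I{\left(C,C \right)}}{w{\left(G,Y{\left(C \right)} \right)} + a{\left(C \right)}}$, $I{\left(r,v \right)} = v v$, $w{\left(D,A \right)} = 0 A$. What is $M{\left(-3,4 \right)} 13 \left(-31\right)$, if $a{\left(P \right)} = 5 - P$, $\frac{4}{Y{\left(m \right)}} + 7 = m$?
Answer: $- \frac{1209}{4} \approx -302.25$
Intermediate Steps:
$Y{\left(m \right)} = \frac{4}{-7 + m}$
$w{\left(D,A \right)} = 0$
$I{\left(r,v \right)} = v^{2}$
$M{\left(C,G \right)} = \frac{C + C^{2}}{5 - C}$ ($M{\left(C,G \right)} = \frac{C + C^{2}}{0 - \left(-5 + C\right)} = \frac{C + C^{2}}{5 - C}$)
$M{\left(-3,4 \right)} 13 \left(-31\right) = - \frac{3 \left(-1 - -3\right)}{-5 - 3} \cdot 13 \left(-31\right) = - \frac{3 \left(-1 + 3\right)}{-8} \cdot 13 \left(-31\right) = \left(-3\right) \left(- \frac{1}{8}\right) 2 \cdot 13 \left(-31\right) = \frac{3}{4} \cdot 13 \left(-31\right) = \frac{39}{4} \left(-31\right) = - \frac{1209}{4}$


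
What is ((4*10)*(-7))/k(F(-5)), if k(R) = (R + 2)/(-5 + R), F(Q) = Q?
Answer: -2800/3 ≈ -933.33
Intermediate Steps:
k(R) = (2 + R)/(-5 + R)
((4*10)*(-7))/k(F(-5)) = ((4*10)*(-7))/(((2 - 5)/(-5 - 5))) = (40*(-7))/((-3/(-10))) = -280/((-⅒*(-3))) = -280/3/10 = -280*10/3 = -2800/3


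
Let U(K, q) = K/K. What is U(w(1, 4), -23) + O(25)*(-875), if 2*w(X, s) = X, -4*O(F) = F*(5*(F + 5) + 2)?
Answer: 831251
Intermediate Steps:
O(F) = -F*(27 + 5*F)/4 (O(F) = -F*(5*(F + 5) + 2)/4 = -F*(5*(5 + F) + 2)/4 = -F*((25 + 5*F) + 2)/4 = -F*(27 + 5*F)/4)
w(X, s) = X/2
U(K, q) = 1
U(w(1, 4), -23) + O(25)*(-875) = 1 - ¼*25*(27 + 5*25)*(-875) = 1 - ¼*25*(27 + 125)*(-875) = 1 - ¼*25*152*(-875) = 1 - 950*(-875) = 1 + 831250 = 831251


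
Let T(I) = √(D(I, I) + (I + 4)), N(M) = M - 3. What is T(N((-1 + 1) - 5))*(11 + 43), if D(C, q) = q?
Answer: 108*I*√3 ≈ 187.06*I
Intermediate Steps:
N(M) = -3 + M
T(I) = √(4 + 2*I) (T(I) = √(I + (I + 4)) = √(I + (4 + I)) = √(4 + 2*I))
T(N((-1 + 1) - 5))*(11 + 43) = √(4 + 2*(-3 + ((-1 + 1) - 5)))*(11 + 43) = √(4 + 2*(-3 + (0 - 5)))*54 = √(4 + 2*(-3 - 5))*54 = √(4 + 2*(-8))*54 = √(4 - 16)*54 = √(-12)*54 = (2*I*√3)*54 = 108*I*√3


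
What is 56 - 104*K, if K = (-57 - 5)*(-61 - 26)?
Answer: -560920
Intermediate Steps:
K = 5394 (K = -62*(-87) = 5394)
56 - 104*K = 56 - 104*5394 = 56 - 560976 = -560920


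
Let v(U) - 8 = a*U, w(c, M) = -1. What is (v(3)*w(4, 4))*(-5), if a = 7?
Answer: 145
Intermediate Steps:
v(U) = 8 + 7*U
(v(3)*w(4, 4))*(-5) = ((8 + 7*3)*(-1))*(-5) = ((8 + 21)*(-1))*(-5) = (29*(-1))*(-5) = -29*(-5) = 145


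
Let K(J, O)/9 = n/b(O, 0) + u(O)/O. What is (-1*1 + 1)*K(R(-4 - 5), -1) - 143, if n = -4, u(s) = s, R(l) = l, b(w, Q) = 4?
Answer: -143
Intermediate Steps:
K(J, O) = 0 (K(J, O) = 9*(-4/4 + O/O) = 9*(-4*¼ + 1) = 9*(-1 + 1) = 9*0 = 0)
(-1*1 + 1)*K(R(-4 - 5), -1) - 143 = (-1*1 + 1)*0 - 143 = (-1 + 1)*0 - 143 = 0*0 - 143 = 0 - 143 = -143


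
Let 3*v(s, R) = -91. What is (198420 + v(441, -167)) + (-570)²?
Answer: 1569869/3 ≈ 5.2329e+5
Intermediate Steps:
v(s, R) = -91/3 (v(s, R) = (⅓)*(-91) = -91/3)
(198420 + v(441, -167)) + (-570)² = (198420 - 91/3) + (-570)² = 595169/3 + 324900 = 1569869/3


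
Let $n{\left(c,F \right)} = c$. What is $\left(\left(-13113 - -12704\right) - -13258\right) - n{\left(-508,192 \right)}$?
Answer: $13357$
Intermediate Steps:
$\left(\left(-13113 - -12704\right) - -13258\right) - n{\left(-508,192 \right)} = \left(\left(-13113 - -12704\right) - -13258\right) - -508 = \left(\left(-13113 + 12704\right) + 13258\right) + 508 = \left(-409 + 13258\right) + 508 = 12849 + 508 = 13357$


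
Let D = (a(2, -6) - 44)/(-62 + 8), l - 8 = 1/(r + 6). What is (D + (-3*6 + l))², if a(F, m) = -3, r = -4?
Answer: 54289/729 ≈ 74.470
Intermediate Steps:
l = 17/2 (l = 8 + 1/(-4 + 6) = 8 + 1/2 = 8 + ½ = 17/2 ≈ 8.5000)
D = 47/54 (D = (-3 - 44)/(-62 + 8) = -47/(-54) = -47*(-1/54) = 47/54 ≈ 0.87037)
(D + (-3*6 + l))² = (47/54 + (-3*6 + 17/2))² = (47/54 + (-18 + 17/2))² = (47/54 - 19/2)² = (-233/27)² = 54289/729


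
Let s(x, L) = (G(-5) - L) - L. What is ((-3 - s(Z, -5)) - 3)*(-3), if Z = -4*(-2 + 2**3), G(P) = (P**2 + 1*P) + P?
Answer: 93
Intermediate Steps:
G(P) = P**2 + 2*P (G(P) = (P**2 + P) + P = (P + P**2) + P = P**2 + 2*P)
Z = -24 (Z = -4*(-2 + 8) = -4*6 = -24)
s(x, L) = 15 - 2*L (s(x, L) = (-5*(2 - 5) - L) - L = (-5*(-3) - L) - L = (15 - L) - L = 15 - 2*L)
((-3 - s(Z, -5)) - 3)*(-3) = ((-3 - (15 - 2*(-5))) - 3)*(-3) = ((-3 - (15 + 10)) - 3)*(-3) = ((-3 - 1*25) - 3)*(-3) = ((-3 - 25) - 3)*(-3) = (-28 - 3)*(-3) = -31*(-3) = 93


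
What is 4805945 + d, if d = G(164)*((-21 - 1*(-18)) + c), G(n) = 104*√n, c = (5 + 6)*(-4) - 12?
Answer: 4805945 - 12272*√41 ≈ 4.7274e+6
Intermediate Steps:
c = -56 (c = 11*(-4) - 12 = -44 - 12 = -56)
d = -12272*√41 (d = (104*√164)*((-21 - 1*(-18)) - 56) = (104*(2*√41))*((-21 + 18) - 56) = (208*√41)*(-3 - 56) = (208*√41)*(-59) = -12272*√41 ≈ -78579.)
4805945 + d = 4805945 - 12272*√41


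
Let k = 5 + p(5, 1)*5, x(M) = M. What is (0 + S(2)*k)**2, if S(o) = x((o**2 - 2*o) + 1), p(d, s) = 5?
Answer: 900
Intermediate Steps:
S(o) = 1 + o**2 - 2*o (S(o) = (o**2 - 2*o) + 1 = 1 + o**2 - 2*o)
k = 30 (k = 5 + 5*5 = 5 + 25 = 30)
(0 + S(2)*k)**2 = (0 + (1 + 2**2 - 2*2)*30)**2 = (0 + (1 + 4 - 4)*30)**2 = (0 + 1*30)**2 = (0 + 30)**2 = 30**2 = 900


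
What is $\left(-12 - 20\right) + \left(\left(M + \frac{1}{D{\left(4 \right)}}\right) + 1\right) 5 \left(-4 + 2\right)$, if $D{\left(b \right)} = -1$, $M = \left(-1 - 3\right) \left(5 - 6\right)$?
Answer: $-72$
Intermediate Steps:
$M = 4$ ($M = \left(-4\right) \left(-1\right) = 4$)
$\left(-12 - 20\right) + \left(\left(M + \frac{1}{D{\left(4 \right)}}\right) + 1\right) 5 \left(-4 + 2\right) = \left(-12 - 20\right) + \left(\left(4 + \frac{1}{-1}\right) + 1\right) 5 \left(-4 + 2\right) = -32 + \left(\left(4 - 1\right) + 1\right) 5 \left(-2\right) = -32 + \left(3 + 1\right) \left(-10\right) = -32 + 4 \left(-10\right) = -32 - 40 = -72$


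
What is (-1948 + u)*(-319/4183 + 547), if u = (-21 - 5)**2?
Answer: -2910058704/4183 ≈ -6.9569e+5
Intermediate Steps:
u = 676 (u = (-26)**2 = 676)
(-1948 + u)*(-319/4183 + 547) = (-1948 + 676)*(-319/4183 + 547) = -1272*(-319*1/4183 + 547) = -1272*(-319/4183 + 547) = -1272*2287782/4183 = -2910058704/4183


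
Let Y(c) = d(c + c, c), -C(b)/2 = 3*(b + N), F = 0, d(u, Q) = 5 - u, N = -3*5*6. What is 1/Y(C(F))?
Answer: -1/1075 ≈ -0.00093023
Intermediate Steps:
N = -90 (N = -15*6 = -90)
C(b) = 540 - 6*b (C(b) = -6*(b - 90) = -6*(-90 + b) = -2*(-270 + 3*b) = 540 - 6*b)
Y(c) = 5 - 2*c (Y(c) = 5 - (c + c) = 5 - 2*c)
1/Y(C(F)) = 1/(5 - 2*(540 - 6*0)) = 1/(5 - 2*(540 + 0)) = 1/(5 - 2*540) = 1/(5 - 1080) = 1/(-1075) = -1/1075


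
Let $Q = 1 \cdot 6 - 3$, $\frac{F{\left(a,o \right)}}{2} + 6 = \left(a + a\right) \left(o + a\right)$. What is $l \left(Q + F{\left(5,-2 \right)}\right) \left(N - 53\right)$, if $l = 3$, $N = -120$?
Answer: $-26469$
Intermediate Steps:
$F{\left(a,o \right)} = -12 + 4 a \left(a + o\right)$ ($F{\left(a,o \right)} = -12 + 2 \left(a + a\right) \left(o + a\right) = -12 + 2 \cdot 2 a \left(a + o\right) = -12 + 4 a \left(a + o\right)$)
$Q = 3$ ($Q = 6 - 3 = 3$)
$l \left(Q + F{\left(5,-2 \right)}\right) \left(N - 53\right) = 3 \left(3 + \left(-12 + 4 \cdot 5^{2} + 4 \cdot 5 \left(-2\right)\right)\right) \left(-120 - 53\right) = 3 \left(3 - -48\right) \left(-173\right) = 3 \left(3 + 48\right) \left(-173\right) = 3 \cdot 51 \left(-173\right) = 153 \left(-173\right) = -26469$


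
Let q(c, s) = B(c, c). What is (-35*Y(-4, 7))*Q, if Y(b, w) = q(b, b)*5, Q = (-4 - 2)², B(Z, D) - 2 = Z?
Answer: 12600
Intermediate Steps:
B(Z, D) = 2 + Z
q(c, s) = 2 + c
Q = 36 (Q = (-6)² = 36)
Y(b, w) = 10 + 5*b (Y(b, w) = (2 + b)*5 = 10 + 5*b)
(-35*Y(-4, 7))*Q = -35*(10 + 5*(-4))*36 = -35*(10 - 20)*36 = -35*(-10)*36 = 350*36 = 12600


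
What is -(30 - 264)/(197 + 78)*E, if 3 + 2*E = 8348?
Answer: 195273/55 ≈ 3550.4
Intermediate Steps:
E = 8345/2 (E = -3/2 + (½)*8348 = -3/2 + 4174 = 8345/2 ≈ 4172.5)
-(30 - 264)/(197 + 78)*E = -(30 - 264)/(197 + 78)*8345/2 = -(-234/275)*8345/2 = -(-234*1/275)*8345/2 = -(-234)*8345/(275*2) = -1*(-195273/55) = 195273/55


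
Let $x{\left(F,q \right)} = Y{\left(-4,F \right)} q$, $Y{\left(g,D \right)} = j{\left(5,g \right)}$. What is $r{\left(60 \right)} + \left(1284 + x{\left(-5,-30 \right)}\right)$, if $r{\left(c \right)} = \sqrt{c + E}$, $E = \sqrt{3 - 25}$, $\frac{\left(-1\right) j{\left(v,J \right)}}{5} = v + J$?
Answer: $1434 + \sqrt{60 + i \sqrt{22}} \approx 1441.8 + 0.30253 i$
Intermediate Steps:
$j{\left(v,J \right)} = - 5 J - 5 v$ ($j{\left(v,J \right)} = - 5 \left(v + J\right) = - 5 \left(J + v\right) = - 5 J - 5 v$)
$Y{\left(g,D \right)} = -25 - 5 g$ ($Y{\left(g,D \right)} = - 5 g - 25 = -25 - 5 g$)
$x{\left(F,q \right)} = - 5 q$ ($x{\left(F,q \right)} = \left(-25 - -20\right) q = \left(-25 + 20\right) q = - 5 q$)
$E = i \sqrt{22}$ ($E = \sqrt{-22} = i \sqrt{22} \approx 4.6904 i$)
$r{\left(c \right)} = \sqrt{c + i \sqrt{22}}$
$r{\left(60 \right)} + \left(1284 + x{\left(-5,-30 \right)}\right) = \sqrt{60 + i \sqrt{22}} + \left(1284 - -150\right) = \sqrt{60 + i \sqrt{22}} + \left(1284 + 150\right) = \sqrt{60 + i \sqrt{22}} + 1434 = 1434 + \sqrt{60 + i \sqrt{22}}$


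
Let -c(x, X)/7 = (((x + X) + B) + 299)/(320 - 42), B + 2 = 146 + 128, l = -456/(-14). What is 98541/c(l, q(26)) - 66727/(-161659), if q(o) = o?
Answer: -1476085640131/237477071 ≈ -6215.7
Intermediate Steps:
l = 228/7 (l = -456*(-1/14) = 228/7 ≈ 32.571)
B = 272 (B = -2 + (146 + 128) = -2 + 274 = 272)
c(x, X) = -3997/278 - 7*X/278 - 7*x/278 (c(x, X) = -7*(((x + X) + 272) + 299)/(320 - 42) = -7*(((X + x) + 272) + 299)/278 = -7*((272 + X + x) + 299)/278 = -7*(571 + X + x)/278 = -7*(571/278 + X/278 + x/278) = -3997/278 - 7*X/278 - 7*x/278)
98541/c(l, q(26)) - 66727/(-161659) = 98541/(-3997/278 - 7/278*26 - 7/278*228/7) - 66727/(-161659) = 98541/(-3997/278 - 91/139 - 114/139) - 66727*(-1/161659) = 98541/(-4407/278) + 66727/161659 = 98541*(-278/4407) + 66727/161659 = -9131466/1469 + 66727/161659 = -1476085640131/237477071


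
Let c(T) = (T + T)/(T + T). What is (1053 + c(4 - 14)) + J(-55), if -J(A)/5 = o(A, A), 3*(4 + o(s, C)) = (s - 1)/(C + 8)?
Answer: 151154/141 ≈ 1072.0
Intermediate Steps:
c(T) = 1 (c(T) = (2*T)/((2*T)) = (2*T)*(1/(2*T)) = 1)
o(s, C) = -4 + (-1 + s)/(3*(8 + C)) (o(s, C) = -4 + ((s - 1)/(C + 8))/3 = -4 + ((-1 + s)/(8 + C))/3 = -4 + (-1 + s)/(3*(8 + C)))
J(A) = -5*(-97 - 11*A)/(3*(8 + A)) (J(A) = -5*(-97 + A - 12*A)/(3*(8 + A)) = -5*(-97 - 11*A)/(3*(8 + A)))
(1053 + c(4 - 14)) + J(-55) = (1053 + 1) + 5*(97 + 11*(-55))/(3*(8 - 55)) = 1054 + (5/3)*(97 - 605)/(-47) = 1054 + (5/3)*(-1/47)*(-508) = 1054 + 2540/141 = 151154/141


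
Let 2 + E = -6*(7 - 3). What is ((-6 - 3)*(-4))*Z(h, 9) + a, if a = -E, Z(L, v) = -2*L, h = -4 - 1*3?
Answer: 530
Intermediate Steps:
h = -7 (h = -4 - 3 = -7)
E = -26 (E = -2 - 6*(7 - 3) = -2 - 6*4 = -2 - 24 = -26)
a = 26 (a = -1*(-26) = 26)
((-6 - 3)*(-4))*Z(h, 9) + a = ((-6 - 3)*(-4))*(-2*(-7)) + 26 = -9*(-4)*14 + 26 = 36*14 + 26 = 504 + 26 = 530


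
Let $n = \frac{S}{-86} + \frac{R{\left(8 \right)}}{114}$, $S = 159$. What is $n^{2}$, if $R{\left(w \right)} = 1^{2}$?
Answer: $\frac{20340100}{6007401} \approx 3.3858$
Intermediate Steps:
$R{\left(w \right)} = 1$
$n = - \frac{4510}{2451}$ ($n = \frac{159}{-86} + 1 \cdot \frac{1}{114} = 159 \left(- \frac{1}{86}\right) + 1 \cdot \frac{1}{114} = - \frac{159}{86} + \frac{1}{114} = - \frac{4510}{2451} \approx -1.8401$)
$n^{2} = \left(- \frac{4510}{2451}\right)^{2} = \frac{20340100}{6007401}$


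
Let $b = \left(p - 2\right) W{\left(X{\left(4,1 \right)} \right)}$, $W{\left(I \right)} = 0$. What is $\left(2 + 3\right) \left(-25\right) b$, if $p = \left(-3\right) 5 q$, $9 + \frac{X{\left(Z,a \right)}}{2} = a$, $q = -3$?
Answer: $0$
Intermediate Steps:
$X{\left(Z,a \right)} = -18 + 2 a$
$p = 45$ ($p = \left(-3\right) 5 \left(-3\right) = \left(-15\right) \left(-3\right) = 45$)
$b = 0$ ($b = \left(45 - 2\right) 0 = 43 \cdot 0 = 0$)
$\left(2 + 3\right) \left(-25\right) b = \left(2 + 3\right) \left(-25\right) 0 = 5 \left(-25\right) 0 = \left(-125\right) 0 = 0$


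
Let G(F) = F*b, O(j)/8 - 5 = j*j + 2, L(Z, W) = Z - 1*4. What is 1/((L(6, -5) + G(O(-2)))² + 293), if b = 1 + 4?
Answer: 1/195657 ≈ 5.1110e-6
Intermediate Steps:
L(Z, W) = -4 + Z (L(Z, W) = Z - 4 = -4 + Z)
b = 5
O(j) = 56 + 8*j² (O(j) = 40 + 8*(j*j + 2) = 40 + 8*(j² + 2) = 40 + 8*(2 + j²) = 40 + (16 + 8*j²) = 56 + 8*j²)
G(F) = 5*F (G(F) = F*5 = 5*F)
1/((L(6, -5) + G(O(-2)))² + 293) = 1/(((-4 + 6) + 5*(56 + 8*(-2)²))² + 293) = 1/((2 + 5*(56 + 8*4))² + 293) = 1/((2 + 5*(56 + 32))² + 293) = 1/((2 + 5*88)² + 293) = 1/((2 + 440)² + 293) = 1/(442² + 293) = 1/(195364 + 293) = 1/195657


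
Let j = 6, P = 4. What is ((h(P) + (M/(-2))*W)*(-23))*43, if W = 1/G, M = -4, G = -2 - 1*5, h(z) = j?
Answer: -39560/7 ≈ -5651.4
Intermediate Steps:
h(z) = 6
G = -7 (G = -2 - 5 = -7)
W = -⅐ (W = 1/(-7) = -⅐ ≈ -0.14286)
((h(P) + (M/(-2))*W)*(-23))*43 = ((6 - 4/(-2)*(-⅐))*(-23))*43 = ((6 - 4*(-½)*(-⅐))*(-23))*43 = ((6 + 2*(-⅐))*(-23))*43 = ((6 - 2/7)*(-23))*43 = ((40/7)*(-23))*43 = -920/7*43 = -39560/7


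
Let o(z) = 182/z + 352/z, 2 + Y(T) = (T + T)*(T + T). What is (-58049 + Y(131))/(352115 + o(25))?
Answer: 264825/8803409 ≈ 0.030082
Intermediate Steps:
Y(T) = -2 + 4*T² (Y(T) = -2 + (T + T)*(T + T) = -2 + (2*T)*(2*T) = -2 + 4*T²)
o(z) = 534/z
(-58049 + Y(131))/(352115 + o(25)) = (-58049 + (-2 + 4*131²))/(352115 + 534/25) = (-58049 + (-2 + 4*17161))/(352115 + 534*(1/25)) = (-58049 + (-2 + 68644))/(352115 + 534/25) = (-58049 + 68642)/(8803409/25) = 10593*(25/8803409) = 264825/8803409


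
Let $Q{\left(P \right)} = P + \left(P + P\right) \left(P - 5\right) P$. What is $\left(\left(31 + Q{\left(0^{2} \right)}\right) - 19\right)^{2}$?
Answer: $144$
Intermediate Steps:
$Q{\left(P \right)} = P + 2 P^{2} \left(-5 + P\right)$ ($Q{\left(P \right)} = P + 2 P \left(-5 + P\right) P = P + 2 P^{2} \left(-5 + P\right)$)
$\left(\left(31 + Q{\left(0^{2} \right)}\right) - 19\right)^{2} = \left(\left(31 + 0^{2} \left(1 - 10 \cdot 0^{2} + 2 \left(0^{2}\right)^{2}\right)\right) - 19\right)^{2} = \left(\left(31 + 0 \left(1 - 0 + 2 \cdot 0^{2}\right)\right) - 19\right)^{2} = \left(\left(31 + 0 \left(1 + 0 + 2 \cdot 0\right)\right) - 19\right)^{2} = \left(\left(31 + 0 \left(1 + 0 + 0\right)\right) - 19\right)^{2} = \left(\left(31 + 0 \cdot 1\right) - 19\right)^{2} = \left(\left(31 + 0\right) - 19\right)^{2} = \left(31 - 19\right)^{2} = 12^{2} = 144$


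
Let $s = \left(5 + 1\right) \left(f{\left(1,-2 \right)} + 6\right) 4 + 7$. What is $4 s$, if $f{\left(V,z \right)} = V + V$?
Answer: $796$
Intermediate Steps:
$f{\left(V,z \right)} = 2 V$
$s = 199$ ($s = \left(5 + 1\right) \left(2 \cdot 1 + 6\right) 4 + 7 = 6 \left(2 + 6\right) 4 + 7 = 6 \cdot 8 \cdot 4 + 7 = 6 \cdot 32 + 7 = 192 + 7 = 199$)
$4 s = 4 \cdot 199 = 796$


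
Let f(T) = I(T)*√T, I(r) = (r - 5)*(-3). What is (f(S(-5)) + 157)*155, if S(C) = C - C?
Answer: 24335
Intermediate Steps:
I(r) = 15 - 3*r (I(r) = (-5 + r)*(-3) = 15 - 3*r)
S(C) = 0
f(T) = √T*(15 - 3*T) (f(T) = (15 - 3*T)*√T = √T*(15 - 3*T))
(f(S(-5)) + 157)*155 = (3*√0*(5 - 1*0) + 157)*155 = (3*0*(5 + 0) + 157)*155 = (3*0*5 + 157)*155 = (0 + 157)*155 = 157*155 = 24335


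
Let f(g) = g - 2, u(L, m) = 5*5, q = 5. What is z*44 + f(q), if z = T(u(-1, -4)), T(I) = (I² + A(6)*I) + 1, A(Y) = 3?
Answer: 30847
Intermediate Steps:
u(L, m) = 25
f(g) = -2 + g
T(I) = 1 + I² + 3*I (T(I) = (I² + 3*I) + 1 = 1 + I² + 3*I)
z = 701 (z = 1 + 25² + 3*25 = 1 + 625 + 75 = 701)
z*44 + f(q) = 701*44 + (-2 + 5) = 30844 + 3 = 30847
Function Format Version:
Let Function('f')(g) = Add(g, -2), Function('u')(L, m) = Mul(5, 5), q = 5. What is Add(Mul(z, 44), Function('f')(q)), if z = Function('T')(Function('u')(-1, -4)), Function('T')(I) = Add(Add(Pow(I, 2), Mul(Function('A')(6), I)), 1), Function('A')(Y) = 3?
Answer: 30847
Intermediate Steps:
Function('u')(L, m) = 25
Function('f')(g) = Add(-2, g)
Function('T')(I) = Add(1, Pow(I, 2), Mul(3, I)) (Function('T')(I) = Add(Add(Pow(I, 2), Mul(3, I)), 1) = Add(1, Pow(I, 2), Mul(3, I)))
z = 701 (z = Add(1, Pow(25, 2), Mul(3, 25)) = Add(1, 625, 75) = 701)
Add(Mul(z, 44), Function('f')(q)) = Add(Mul(701, 44), Add(-2, 5)) = Add(30844, 3) = 30847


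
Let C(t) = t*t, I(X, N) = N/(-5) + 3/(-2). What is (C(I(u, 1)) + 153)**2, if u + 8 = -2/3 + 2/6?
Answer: 243016921/10000 ≈ 24302.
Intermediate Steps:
u = -25/3 (u = -8 + (-2/3 + 2/6) = -8 + (-2*1/3 + 2*(1/6)) = -8 + (-2/3 + 1/3) = -8 - 1/3 = -25/3 ≈ -8.3333)
I(X, N) = -3/2 - N/5 (I(X, N) = N*(-1/5) + 3*(-1/2) = -N/5 - 3/2 = -3/2 - N/5)
C(t) = t**2
(C(I(u, 1)) + 153)**2 = ((-3/2 - 1/5*1)**2 + 153)**2 = ((-3/2 - 1/5)**2 + 153)**2 = ((-17/10)**2 + 153)**2 = (289/100 + 153)**2 = (15589/100)**2 = 243016921/10000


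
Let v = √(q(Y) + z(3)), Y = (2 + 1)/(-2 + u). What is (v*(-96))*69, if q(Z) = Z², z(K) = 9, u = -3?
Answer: -19872*√26/5 ≈ -20266.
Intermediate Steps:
Y = -⅗ (Y = (2 + 1)/(-2 - 3) = 3/(-5) = 3*(-⅕) = -⅗ ≈ -0.60000)
v = 3*√26/5 (v = √((-⅗)² + 9) = √(9/25 + 9) = √(234/25) = 3*√26/5 ≈ 3.0594)
(v*(-96))*69 = ((3*√26/5)*(-96))*69 = -288*√26/5*69 = -19872*√26/5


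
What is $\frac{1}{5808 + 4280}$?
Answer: $\frac{1}{10088} \approx 9.9128 \cdot 10^{-5}$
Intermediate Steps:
$\frac{1}{5808 + 4280} = \frac{1}{10088}$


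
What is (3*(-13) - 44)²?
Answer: 6889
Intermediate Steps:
(3*(-13) - 44)² = (-39 - 44)² = (-83)² = 6889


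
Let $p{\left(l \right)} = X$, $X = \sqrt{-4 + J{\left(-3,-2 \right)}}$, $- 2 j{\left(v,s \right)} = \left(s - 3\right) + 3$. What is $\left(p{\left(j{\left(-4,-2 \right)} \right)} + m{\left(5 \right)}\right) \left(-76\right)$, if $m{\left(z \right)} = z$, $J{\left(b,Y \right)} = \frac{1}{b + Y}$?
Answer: $-380 - \frac{76 i \sqrt{105}}{5} \approx -380.0 - 155.75 i$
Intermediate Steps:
$J{\left(b,Y \right)} = \frac{1}{Y + b}$
$j{\left(v,s \right)} = - \frac{s}{2}$ ($j{\left(v,s \right)} = - \frac{\left(s - 3\right) + 3}{2} = - \frac{\left(-3 + s\right) + 3}{2} = - \frac{s}{2}$)
$X = \frac{i \sqrt{105}}{5}$ ($X = \sqrt{-4 + \frac{1}{-2 - 3}} = \sqrt{-4 + \frac{1}{-5}} = \sqrt{-4 - \frac{1}{5}} = \sqrt{- \frac{21}{5}} = \frac{i \sqrt{105}}{5} \approx 2.0494 i$)
$p{\left(l \right)} = \frac{i \sqrt{105}}{5}$
$\left(p{\left(j{\left(-4,-2 \right)} \right)} + m{\left(5 \right)}\right) \left(-76\right) = \left(\frac{i \sqrt{105}}{5} + 5\right) \left(-76\right) = \left(5 + \frac{i \sqrt{105}}{5}\right) \left(-76\right) = -380 - \frac{76 i \sqrt{105}}{5}$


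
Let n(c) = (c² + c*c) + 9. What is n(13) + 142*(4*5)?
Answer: 3187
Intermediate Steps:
n(c) = 9 + 2*c² (n(c) = (c² + c²) + 9 = 2*c² + 9 = 9 + 2*c²)
n(13) + 142*(4*5) = (9 + 2*13²) + 142*(4*5) = (9 + 2*169) + 142*20 = (9 + 338) + 2840 = 347 + 2840 = 3187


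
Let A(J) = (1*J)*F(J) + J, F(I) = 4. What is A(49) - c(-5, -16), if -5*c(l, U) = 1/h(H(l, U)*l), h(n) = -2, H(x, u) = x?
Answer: 2449/10 ≈ 244.90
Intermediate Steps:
A(J) = 5*J (A(J) = (1*J)*4 + J = J*4 + J = 4*J + J = 5*J)
c(l, U) = ⅒ (c(l, U) = -⅕/(-2) = -⅕*(-½) = ⅒)
A(49) - c(-5, -16) = 5*49 - 1*⅒ = 245 - ⅒ = 2449/10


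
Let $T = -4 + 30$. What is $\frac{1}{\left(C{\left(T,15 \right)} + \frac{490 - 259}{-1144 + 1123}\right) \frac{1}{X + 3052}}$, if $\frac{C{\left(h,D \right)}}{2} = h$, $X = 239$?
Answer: $\frac{3291}{41} \approx 80.268$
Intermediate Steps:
$T = 26$
$C{\left(h,D \right)} = 2 h$
$\frac{1}{\left(C{\left(T,15 \right)} + \frac{490 - 259}{-1144 + 1123}\right) \frac{1}{X + 3052}} = \frac{1}{\left(2 \cdot 26 + \frac{490 - 259}{-1144 + 1123}\right) \frac{1}{239 + 3052}} = \frac{1}{\left(52 + \frac{231}{-21}\right) \frac{1}{3291}} = \frac{1}{\left(52 + 231 \left(- \frac{1}{21}\right)\right) \frac{1}{3291}} = \frac{1}{\left(52 - 11\right) \frac{1}{3291}} = \frac{1}{41 \cdot \frac{1}{3291}} = \frac{1}{\frac{41}{3291}} = \frac{3291}{41}$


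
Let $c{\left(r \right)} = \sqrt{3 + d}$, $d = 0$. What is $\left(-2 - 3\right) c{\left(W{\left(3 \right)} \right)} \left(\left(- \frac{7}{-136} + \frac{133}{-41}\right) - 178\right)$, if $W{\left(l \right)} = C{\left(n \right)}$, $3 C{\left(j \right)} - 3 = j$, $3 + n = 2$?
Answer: $\frac{5051645 \sqrt{3}}{5576} \approx 1569.2$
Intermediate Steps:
$n = -1$ ($n = -3 + 2 = -1$)
$C{\left(j \right)} = 1 + \frac{j}{3}$
$W{\left(l \right)} = \frac{2}{3}$ ($W{\left(l \right)} = 1 + \frac{1}{3} \left(-1\right) = 1 - \frac{1}{3} = \frac{2}{3}$)
$c{\left(r \right)} = \sqrt{3}$ ($c{\left(r \right)} = \sqrt{3 + 0} = \sqrt{3}$)
$\left(-2 - 3\right) c{\left(W{\left(3 \right)} \right)} \left(\left(- \frac{7}{-136} + \frac{133}{-41}\right) - 178\right) = \left(-2 - 3\right) \sqrt{3} \left(\left(- \frac{7}{-136} + \frac{133}{-41}\right) - 178\right) = - 5 \sqrt{3} \left(\left(\left(-7\right) \left(- \frac{1}{136}\right) + 133 \left(- \frac{1}{41}\right)\right) - 178\right) = - 5 \sqrt{3} \left(\left(\frac{7}{136} - \frac{133}{41}\right) - 178\right) = - 5 \sqrt{3} \left(- \frac{17801}{5576} - 178\right) = - 5 \sqrt{3} \left(- \frac{1010329}{5576}\right) = \frac{5051645 \sqrt{3}}{5576}$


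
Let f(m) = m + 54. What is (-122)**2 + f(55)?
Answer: 14993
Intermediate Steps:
f(m) = 54 + m
(-122)**2 + f(55) = (-122)**2 + (54 + 55) = 14884 + 109 = 14993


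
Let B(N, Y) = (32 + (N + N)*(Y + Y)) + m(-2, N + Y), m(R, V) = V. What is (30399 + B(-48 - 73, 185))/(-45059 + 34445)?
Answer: 59045/10614 ≈ 5.5629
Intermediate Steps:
B(N, Y) = 32 + N + Y + 4*N*Y (B(N, Y) = (32 + (N + N)*(Y + Y)) + (N + Y) = (32 + (2*N)*(2*Y)) + (N + Y) = (32 + 4*N*Y) + (N + Y) = 32 + N + Y + 4*N*Y)
(30399 + B(-48 - 73, 185))/(-45059 + 34445) = (30399 + (32 + (-48 - 73) + 185 + 4*(-48 - 73)*185))/(-45059 + 34445) = (30399 + (32 - 121 + 185 + 4*(-121)*185))/(-10614) = (30399 + (32 - 121 + 185 - 89540))*(-1/10614) = (30399 - 89444)*(-1/10614) = -59045*(-1/10614) = 59045/10614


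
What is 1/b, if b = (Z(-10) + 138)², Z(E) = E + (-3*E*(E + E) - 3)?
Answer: 1/225625 ≈ 4.4321e-6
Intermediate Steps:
Z(E) = -3 + E - 6*E² (Z(E) = E + (-3*E*2*E - 3) = E + (-6*E² - 3) = E + (-3 - 6*E²) = -3 + E - 6*E²)
b = 225625 (b = ((-3 - 10 - 6*(-10)²) + 138)² = ((-3 - 10 - 6*100) + 138)² = ((-3 - 10 - 600) + 138)² = (-613 + 138)² = (-475)² = 225625)
1/b = 1/225625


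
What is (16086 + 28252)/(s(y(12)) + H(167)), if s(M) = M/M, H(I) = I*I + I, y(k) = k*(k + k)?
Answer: 44338/28057 ≈ 1.5803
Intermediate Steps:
y(k) = 2*k² (y(k) = k*(2*k) = 2*k²)
H(I) = I + I² (H(I) = I² + I = I + I²)
s(M) = 1
(16086 + 28252)/(s(y(12)) + H(167)) = (16086 + 28252)/(1 + 167*(1 + 167)) = 44338/(1 + 167*168) = 44338/(1 + 28056) = 44338/28057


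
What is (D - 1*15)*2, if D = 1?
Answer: -28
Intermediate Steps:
(D - 1*15)*2 = (1 - 1*15)*2 = (1 - 15)*2 = -14*2 = -28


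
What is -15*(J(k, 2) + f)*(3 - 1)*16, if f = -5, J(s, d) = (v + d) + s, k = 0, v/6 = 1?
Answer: -1440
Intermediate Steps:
v = 6 (v = 6*1 = 6)
J(s, d) = 6 + d + s (J(s, d) = (6 + d) + s = 6 + d + s)
-15*(J(k, 2) + f)*(3 - 1)*16 = -15*((6 + 2 + 0) - 5)*(3 - 1)*16 = -15*(8 - 5)*2*16 = -45*2*16 = -15*6*16 = -90*16 = -1440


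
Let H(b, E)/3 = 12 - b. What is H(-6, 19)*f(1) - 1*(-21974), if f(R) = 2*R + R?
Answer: 22136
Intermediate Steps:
H(b, E) = 36 - 3*b (H(b, E) = 3*(12 - b) = 36 - 3*b)
f(R) = 3*R
H(-6, 19)*f(1) - 1*(-21974) = (36 - 3*(-6))*(3*1) - 1*(-21974) = (36 + 18)*3 + 21974 = 54*3 + 21974 = 162 + 21974 = 22136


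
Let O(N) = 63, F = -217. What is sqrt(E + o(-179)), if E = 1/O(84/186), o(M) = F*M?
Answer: sqrt(17129770)/21 ≈ 197.09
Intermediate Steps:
o(M) = -217*M
E = 1/63 ≈ 0.015873
sqrt(E + o(-179)) = sqrt(1/63 - 217*(-179)) = sqrt(1/63 + 38843) = sqrt(2447110/63) = sqrt(17129770)/21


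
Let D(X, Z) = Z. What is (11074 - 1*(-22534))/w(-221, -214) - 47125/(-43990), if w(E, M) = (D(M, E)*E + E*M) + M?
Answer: 1199738609/843912958 ≈ 1.4216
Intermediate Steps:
w(E, M) = M + E² + E*M (w(E, M) = (E*E + E*M) + M = (E² + E*M) + M = M + E² + E*M)
(11074 - 1*(-22534))/w(-221, -214) - 47125/(-43990) = (11074 - 1*(-22534))/(-214 + (-221)² - 221*(-214)) - 47125/(-43990) = (11074 + 22534)/(-214 + 48841 + 47294) - 47125*(-1/43990) = 33608/95921 + 9425/8798 = 1199738609/843912958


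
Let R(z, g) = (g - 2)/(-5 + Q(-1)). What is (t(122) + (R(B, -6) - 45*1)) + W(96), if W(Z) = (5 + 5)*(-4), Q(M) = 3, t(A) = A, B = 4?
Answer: 41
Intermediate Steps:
W(Z) = -40 (W(Z) = 10*(-4) = -40)
R(z, g) = 1 - g/2 (R(z, g) = (g - 2)/(-5 + 3) = (-2 + g)/(-2) = (-2 + g)*(-½) = 1 - g/2)
(t(122) + (R(B, -6) - 45*1)) + W(96) = (122 + ((1 - ½*(-6)) - 45*1)) - 40 = (122 + ((1 + 3) - 45)) - 40 = (122 + (4 - 45)) - 40 = (122 - 41) - 40 = 81 - 40 = 41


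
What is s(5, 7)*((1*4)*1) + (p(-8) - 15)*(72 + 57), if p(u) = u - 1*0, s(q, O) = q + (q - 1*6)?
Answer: -2951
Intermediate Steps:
s(q, O) = -6 + 2*q (s(q, O) = q + (q - 6) = q + (-6 + q) = -6 + 2*q)
p(u) = u (p(u) = u + 0 = u)
s(5, 7)*((1*4)*1) + (p(-8) - 15)*(72 + 57) = (-6 + 2*5)*((1*4)*1) + (-8 - 15)*(72 + 57) = (-6 + 10)*(4*1) - 23*129 = 4*4 - 2967 = 16 - 2967 = -2951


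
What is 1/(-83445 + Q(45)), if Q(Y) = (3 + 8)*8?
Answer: -1/83357 ≈ -1.1997e-5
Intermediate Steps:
Q(Y) = 88 (Q(Y) = 11*8 = 88)
1/(-83445 + Q(45)) = 1/(-83445 + 88) = 1/(-83357) = -1/83357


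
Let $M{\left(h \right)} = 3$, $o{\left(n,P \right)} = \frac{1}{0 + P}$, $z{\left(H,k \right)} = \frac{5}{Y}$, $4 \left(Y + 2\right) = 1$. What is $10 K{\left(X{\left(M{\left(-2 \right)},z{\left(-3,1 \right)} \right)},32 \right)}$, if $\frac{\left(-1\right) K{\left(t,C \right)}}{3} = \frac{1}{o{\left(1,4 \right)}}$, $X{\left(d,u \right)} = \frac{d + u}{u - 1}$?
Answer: $-120$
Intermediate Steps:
$Y = - \frac{7}{4}$ ($Y = -2 + \frac{1}{4} \cdot 1 = -2 + \frac{1}{4} = - \frac{7}{4} \approx -1.75$)
$z{\left(H,k \right)} = - \frac{20}{7}$ ($z{\left(H,k \right)} = \frac{5}{- \frac{7}{4}} = 5 \left(- \frac{4}{7}\right) = - \frac{20}{7}$)
$o{\left(n,P \right)} = \frac{1}{P}$
$X{\left(d,u \right)} = \frac{d + u}{-1 + u}$
$K{\left(t,C \right)} = -12$ ($K{\left(t,C \right)} = - \frac{3}{\frac{1}{4}} = - 3 \frac{1}{\frac{1}{4}} = \left(-3\right) 4 = -12$)
$10 K{\left(X{\left(M{\left(-2 \right)},z{\left(-3,1 \right)} \right)},32 \right)} = 10 \left(-12\right) = -120$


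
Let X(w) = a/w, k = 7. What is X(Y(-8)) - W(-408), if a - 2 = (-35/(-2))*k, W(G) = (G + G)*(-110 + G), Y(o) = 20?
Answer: -16907271/40 ≈ -4.2268e+5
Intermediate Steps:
W(G) = 2*G*(-110 + G) (W(G) = (2*G)*(-110 + G) = 2*G*(-110 + G))
a = 249/2 (a = 2 - 35/(-2)*7 = 2 - 35*(-1)/2*7 = 2 - 5*(-7/2)*7 = 2 + (35/2)*7 = 2 + 245/2 = 249/2 ≈ 124.50)
X(w) = 249/(2*w)
X(Y(-8)) - W(-408) = (249/2)/20 - 2*(-408)*(-110 - 408) = (249/2)*(1/20) - 2*(-408)*(-518) = 249/40 - 1*422688 = 249/40 - 422688 = -16907271/40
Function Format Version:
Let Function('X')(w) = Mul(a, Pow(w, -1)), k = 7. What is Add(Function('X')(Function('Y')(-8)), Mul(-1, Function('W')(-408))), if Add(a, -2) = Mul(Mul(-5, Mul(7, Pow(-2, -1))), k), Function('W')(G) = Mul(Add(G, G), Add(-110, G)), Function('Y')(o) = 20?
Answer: Rational(-16907271, 40) ≈ -4.2268e+5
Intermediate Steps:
Function('W')(G) = Mul(2, G, Add(-110, G)) (Function('W')(G) = Mul(Mul(2, G), Add(-110, G)) = Mul(2, G, Add(-110, G)))
a = Rational(249, 2) (a = Add(2, Mul(Mul(-5, Mul(7, Pow(-2, -1))), 7)) = Add(2, Mul(Mul(-5, Mul(7, Rational(-1, 2))), 7)) = Add(2, Mul(Mul(-5, Rational(-7, 2)), 7)) = Add(2, Mul(Rational(35, 2), 7)) = Add(2, Rational(245, 2)) = Rational(249, 2) ≈ 124.50)
Function('X')(w) = Mul(Rational(249, 2), Pow(w, -1))
Add(Function('X')(Function('Y')(-8)), Mul(-1, Function('W')(-408))) = Add(Mul(Rational(249, 2), Pow(20, -1)), Mul(-1, Mul(2, -408, Add(-110, -408)))) = Add(Mul(Rational(249, 2), Rational(1, 20)), Mul(-1, Mul(2, -408, -518))) = Add(Rational(249, 40), Mul(-1, 422688)) = Add(Rational(249, 40), -422688) = Rational(-16907271, 40)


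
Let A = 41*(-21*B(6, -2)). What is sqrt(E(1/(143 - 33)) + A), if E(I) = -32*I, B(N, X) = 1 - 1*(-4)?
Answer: I*sqrt(13023505)/55 ≈ 65.615*I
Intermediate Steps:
B(N, X) = 5 (B(N, X) = 1 + 4 = 5)
A = -4305 (A = 41*(-21*5) = 41*(-105) = -4305)
sqrt(E(1/(143 - 33)) + A) = sqrt(-32/(143 - 33) - 4305) = sqrt(-32/110 - 4305) = sqrt(-32*1/110 - 4305) = sqrt(-16/55 - 4305) = sqrt(-236791/55) = I*sqrt(13023505)/55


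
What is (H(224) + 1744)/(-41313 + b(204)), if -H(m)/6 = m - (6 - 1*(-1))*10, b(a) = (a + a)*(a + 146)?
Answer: 820/101487 ≈ 0.0080799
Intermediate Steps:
b(a) = 2*a*(146 + a) (b(a) = (2*a)*(146 + a) = 2*a*(146 + a))
H(m) = 420 - 6*m (H(m) = -6*(m - (6 - 1*(-1))*10) = -6*(m - (6 + 1)*10) = -6*(m - 7*10) = -6*(m - 1*70) = -6*(m - 70) = -6*(-70 + m) = 420 - 6*m)
(H(224) + 1744)/(-41313 + b(204)) = ((420 - 6*224) + 1744)/(-41313 + 2*204*(146 + 204)) = ((420 - 1344) + 1744)/(-41313 + 2*204*350) = (-924 + 1744)/(-41313 + 142800) = 820/101487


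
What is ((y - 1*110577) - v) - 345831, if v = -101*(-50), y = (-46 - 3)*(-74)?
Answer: -457832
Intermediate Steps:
y = 3626 (y = -49*(-74) = 3626)
v = 5050
((y - 1*110577) - v) - 345831 = ((3626 - 1*110577) - 1*5050) - 345831 = ((3626 - 110577) - 5050) - 345831 = (-106951 - 5050) - 345831 = -112001 - 345831 = -457832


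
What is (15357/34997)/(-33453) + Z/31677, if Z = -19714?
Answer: -2564527050707/4120666084773 ≈ -0.62236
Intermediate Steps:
(15357/34997)/(-33453) + Z/31677 = (15357/34997)/(-33453) - 19714/31677 = (15357*(1/34997))*(-1/33453) - 19714*1/31677 = (15357/34997)*(-1/33453) - 19714/31677 = -5119/390251547 - 19714/31677 = -2564527050707/4120666084773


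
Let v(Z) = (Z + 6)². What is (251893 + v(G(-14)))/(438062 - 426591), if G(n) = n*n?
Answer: 292697/11471 ≈ 25.516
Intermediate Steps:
G(n) = n²
v(Z) = (6 + Z)²
(251893 + v(G(-14)))/(438062 - 426591) = (251893 + (6 + (-14)²)²)/(438062 - 426591) = (251893 + (6 + 196)²)/11471 = (251893 + 202²)*(1/11471) = (251893 + 40804)*(1/11471) = 292697*(1/11471) = 292697/11471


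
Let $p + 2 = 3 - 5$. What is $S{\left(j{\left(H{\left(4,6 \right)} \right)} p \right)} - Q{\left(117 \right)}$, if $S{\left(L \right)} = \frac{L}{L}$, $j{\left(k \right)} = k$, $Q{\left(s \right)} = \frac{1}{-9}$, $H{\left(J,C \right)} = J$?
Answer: $\frac{10}{9} \approx 1.1111$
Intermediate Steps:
$Q{\left(s \right)} = - \frac{1}{9}$
$p = -4$ ($p = -2 + \left(3 - 5\right) = -2 - 2 = -4$)
$S{\left(L \right)} = 1$
$S{\left(j{\left(H{\left(4,6 \right)} \right)} p \right)} - Q{\left(117 \right)} = 1 - - \frac{1}{9} = 1 + \frac{1}{9} = \frac{10}{9}$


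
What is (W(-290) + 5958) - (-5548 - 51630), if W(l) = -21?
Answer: 63115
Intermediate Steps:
(W(-290) + 5958) - (-5548 - 51630) = (-21 + 5958) - (-5548 - 51630) = 5937 - 1*(-57178) = 5937 + 57178 = 63115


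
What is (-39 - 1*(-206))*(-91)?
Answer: -15197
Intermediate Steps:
(-39 - 1*(-206))*(-91) = (-39 + 206)*(-91) = 167*(-91) = -15197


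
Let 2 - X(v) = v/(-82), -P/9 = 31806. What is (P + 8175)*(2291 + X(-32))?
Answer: -26138591763/41 ≈ -6.3753e+8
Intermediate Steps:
P = -286254 (P = -9*31806 = -286254)
X(v) = 2 + v/82 (X(v) = 2 - v/(-82) = 2 - v*(-1)/82 = 2 - (-1)*v/82 = 2 + v/82)
(P + 8175)*(2291 + X(-32)) = (-286254 + 8175)*(2291 + (2 + (1/82)*(-32))) = -278079*(2291 + (2 - 16/41)) = -278079*(2291 + 66/41) = -278079*93997/41 = -26138591763/41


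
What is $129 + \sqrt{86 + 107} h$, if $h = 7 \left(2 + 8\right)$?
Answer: $129 + 70 \sqrt{193} \approx 1101.5$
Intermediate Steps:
$h = 70$ ($h = 7 \cdot 10 = 70$)
$129 + \sqrt{86 + 107} h = 129 + \sqrt{86 + 107} \cdot 70 = 129 + \sqrt{193} \cdot 70 = 129 + 70 \sqrt{193}$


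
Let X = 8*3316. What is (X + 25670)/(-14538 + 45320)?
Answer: 26099/15391 ≈ 1.6957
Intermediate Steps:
X = 26528
(X + 25670)/(-14538 + 45320) = (26528 + 25670)/(-14538 + 45320) = 52198/30782 = 52198*(1/30782) = 26099/15391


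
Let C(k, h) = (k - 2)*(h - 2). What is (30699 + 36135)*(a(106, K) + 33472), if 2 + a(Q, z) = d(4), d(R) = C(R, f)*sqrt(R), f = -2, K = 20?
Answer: 2235864636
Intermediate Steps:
C(k, h) = (-2 + h)*(-2 + k) (C(k, h) = (-2 + k)*(-2 + h) = (-2 + h)*(-2 + k))
d(R) = sqrt(R)*(8 - 4*R) (d(R) = (4 - 2*(-2) - 2*R - 2*R)*sqrt(R) = (4 + 4 - 2*R - 2*R)*sqrt(R) = (8 - 4*R)*sqrt(R) = sqrt(R)*(8 - 4*R))
a(Q, z) = -18 (a(Q, z) = -2 + 4*sqrt(4)*(2 - 1*4) = -2 + 4*2*(2 - 4) = -2 + 4*2*(-2) = -2 - 16 = -18)
(30699 + 36135)*(a(106, K) + 33472) = (30699 + 36135)*(-18 + 33472) = 66834*33454 = 2235864636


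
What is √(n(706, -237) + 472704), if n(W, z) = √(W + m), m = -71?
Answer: √(472704 + √635) ≈ 687.55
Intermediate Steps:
n(W, z) = √(-71 + W) (n(W, z) = √(W - 71) = √(-71 + W))
√(n(706, -237) + 472704) = √(√(-71 + 706) + 472704) = √(√635 + 472704) = √(472704 + √635)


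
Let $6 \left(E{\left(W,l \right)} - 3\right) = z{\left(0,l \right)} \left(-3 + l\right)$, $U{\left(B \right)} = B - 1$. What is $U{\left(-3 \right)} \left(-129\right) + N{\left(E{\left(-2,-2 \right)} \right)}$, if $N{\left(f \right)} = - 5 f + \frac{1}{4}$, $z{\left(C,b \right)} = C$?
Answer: $\frac{2005}{4} \approx 501.25$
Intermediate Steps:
$U{\left(B \right)} = -1 + B$ ($U{\left(B \right)} = B - 1 = -1 + B$)
$E{\left(W,l \right)} = 3$ ($E{\left(W,l \right)} = 3 + \frac{0 \left(-3 + l\right)}{6} = 3 + \frac{1}{6} \cdot 0 = 3 + 0 = 3$)
$N{\left(f \right)} = \frac{1}{4} - 5 f$ ($N{\left(f \right)} = - 5 f + \frac{1}{4} = \frac{1}{4} - 5 f$)
$U{\left(-3 \right)} \left(-129\right) + N{\left(E{\left(-2,-2 \right)} \right)} = \left(-1 - 3\right) \left(-129\right) + \left(\frac{1}{4} - 15\right) = \left(-4\right) \left(-129\right) + \left(\frac{1}{4} - 15\right) = 516 - \frac{59}{4} = \frac{2005}{4}$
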